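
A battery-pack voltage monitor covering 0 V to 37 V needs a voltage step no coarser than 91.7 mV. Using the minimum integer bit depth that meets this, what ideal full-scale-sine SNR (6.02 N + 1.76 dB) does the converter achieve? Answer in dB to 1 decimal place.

55.9 dB

Span = 37 V.
Levels needed ≥ 37/91.7 mV = 403.5. 2^9 = 512 suffices, so N_min = 9.
SNR = 6.02 × 9 + 1.76 = 55.94 dB.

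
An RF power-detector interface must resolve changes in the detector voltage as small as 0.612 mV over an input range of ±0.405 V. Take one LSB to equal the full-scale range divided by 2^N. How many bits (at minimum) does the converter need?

The full-scale span is 0.405 − (-0.405) = 0.81 V.
Levels needed ≥ 0.81/0.612 mV = 1324. 2^11 = 2048 suffices, so N_min = 11.

11 bits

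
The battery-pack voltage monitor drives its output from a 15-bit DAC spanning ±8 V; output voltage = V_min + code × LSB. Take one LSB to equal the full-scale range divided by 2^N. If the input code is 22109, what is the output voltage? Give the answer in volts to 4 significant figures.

Full-scale range = 8 V − (-8 V) = 16 V. LSB = 16 V / 2^15.
Output = V_min + (22109/32768) × range = -8 + 0.674713 × 16 V
      = -8 + 10.7954 = 2.79541 V.

2.795 V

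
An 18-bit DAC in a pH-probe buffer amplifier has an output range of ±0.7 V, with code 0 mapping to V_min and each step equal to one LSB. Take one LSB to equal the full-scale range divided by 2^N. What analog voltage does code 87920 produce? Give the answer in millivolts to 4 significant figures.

Span: 0.7 V − (-0.7 V) = 1.4 V. LSB = 1.4 V / 2^18.
V_out = -0.7 + 87920 × (1.4/262144) V
      = -0.7 + 0.469543 = -0.230457 V.

-230.5 mV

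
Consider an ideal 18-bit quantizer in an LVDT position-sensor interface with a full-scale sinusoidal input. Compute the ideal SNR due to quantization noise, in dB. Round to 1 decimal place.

110.1 dB

For an ideal N-bit converter with full-scale sine input, SNR = 6.02 N + 1.76 dB. SNR = 6.02 × 18 + 1.76 = 108.36 + 1.76 = 110.12 dB.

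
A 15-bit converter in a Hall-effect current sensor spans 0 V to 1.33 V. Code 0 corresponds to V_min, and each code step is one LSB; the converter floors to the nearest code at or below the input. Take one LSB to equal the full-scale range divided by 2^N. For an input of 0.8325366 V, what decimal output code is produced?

V_FS = 1.33 V. LSB = 1.33 V / 2^15 ≈ 40.59 µV.
V_in − V_min = 0.8325366 − (0) = 0.8325366 V.
Divide by LSB: 0.8325366 × 32768/1.33 = 20511.6987.
Truncating gives code 20511.

20511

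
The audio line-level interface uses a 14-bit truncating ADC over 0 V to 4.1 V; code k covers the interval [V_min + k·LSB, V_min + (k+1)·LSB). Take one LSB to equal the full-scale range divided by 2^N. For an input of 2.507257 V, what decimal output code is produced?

V_FS = 4.1 V. LSB = 4.1 V / 2^14 ≈ 250.2 µV.
code = ⌊(V_in − V_min)/LSB⌋ = ⌊(V_in − V_min) × 2^14 / range⌋
     = ⌊(2.507257 − (0)) × 16384 / 4.1⌋ = ⌊2.507257 × 16384/4.1⌋
     = ⌊10019.244⌋ = 10019.

10019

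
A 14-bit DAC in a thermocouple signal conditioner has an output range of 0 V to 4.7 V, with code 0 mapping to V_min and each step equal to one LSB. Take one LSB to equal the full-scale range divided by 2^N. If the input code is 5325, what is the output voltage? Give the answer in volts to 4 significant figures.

1.528 V

Range is 4.7 V. LSB = 4.7 V / 2^14.
V_out = 0 + 5325 × (4.7/16384) V
      = 0 V + 1.52756 V = 1.52756 V.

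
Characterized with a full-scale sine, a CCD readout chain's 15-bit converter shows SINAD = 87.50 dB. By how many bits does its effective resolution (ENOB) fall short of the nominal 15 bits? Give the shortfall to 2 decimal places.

0.76 bits

ENOB = (SINAD − 1.76)/6.02 = (87.50 − 1.76)/6.02 = 14.2425 bits.
Lost resolution: 15 − 14.2425 = 0.7575 bits.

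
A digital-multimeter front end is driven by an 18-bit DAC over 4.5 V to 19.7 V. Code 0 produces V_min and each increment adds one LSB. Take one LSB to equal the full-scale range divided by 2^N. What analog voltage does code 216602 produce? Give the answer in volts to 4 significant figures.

The full-scale span is 19.7 − (4.5) = 15.2 V. LSB = 15.2 V / 2^18.
V_out = V_min + code × LSB = 4.5 V + 216602 × 15.2 V / 262144
      = 4.5 V + 12.5593 V = 17.0593 V.

17.06 V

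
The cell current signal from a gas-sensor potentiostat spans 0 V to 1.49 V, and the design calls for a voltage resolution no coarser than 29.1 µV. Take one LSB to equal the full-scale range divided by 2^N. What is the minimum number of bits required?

V_FS = 1.49 V.
Need 2^N ≥ 1.49 V / 29.1 µV = 51200 → N_min = 16.

16 bits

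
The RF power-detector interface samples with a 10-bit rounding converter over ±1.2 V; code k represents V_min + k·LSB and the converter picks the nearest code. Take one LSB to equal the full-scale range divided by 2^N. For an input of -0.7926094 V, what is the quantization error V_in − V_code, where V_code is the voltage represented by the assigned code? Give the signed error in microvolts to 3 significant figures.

Span: 1.2 V − (-1.2 V) = 2.4 V. LSB = 2.4 V / 2^10 ≈ 2.344 mV.
Position in LSBs: (-0.7926094 − (-1.2)) × 1024/2.4 = 173.8200; rounding gives k = 174.
V_code = V_min + k × range/2^10 = -1.2 + 174 × 2.4/1024 = -0.7921875000 V.
V_in − V_code = -0.7926094 − (-0.7921875000) = −422 µV.

−422 µV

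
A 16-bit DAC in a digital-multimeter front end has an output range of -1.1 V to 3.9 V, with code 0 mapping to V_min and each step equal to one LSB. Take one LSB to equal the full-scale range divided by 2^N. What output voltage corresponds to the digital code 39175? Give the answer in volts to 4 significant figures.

1.889 V

Full-scale range = 3.9 V − (-1.1 V) = 5 V. LSB = 5 V / 2^16.
Output = V_min + (39175/65536) × range = -1.1 + 0.597763 × 5 V
      = -1.1 + 2.98882 = 1.88882 V.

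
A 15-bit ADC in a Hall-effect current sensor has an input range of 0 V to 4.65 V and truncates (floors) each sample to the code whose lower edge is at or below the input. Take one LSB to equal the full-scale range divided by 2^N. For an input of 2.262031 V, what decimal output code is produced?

V_FS = 4.65 V. LSB = 4.65 V / 2^15 ≈ 141.9 µV.
(V_in − V_min) × 2^15/range = (2.262031 − (0)) × 32768/4.65 = 15940.265.
Floor → code = 15940.

15940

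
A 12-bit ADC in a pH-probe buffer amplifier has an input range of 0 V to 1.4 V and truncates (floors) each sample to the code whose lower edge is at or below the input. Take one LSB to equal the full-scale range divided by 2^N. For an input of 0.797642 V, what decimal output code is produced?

Span = 1.4 V. LSB = 1.4 V / 2^12 ≈ 341.8 µV.
code = ⌊(V_in − V_min)/LSB⌋ = ⌊(V_in − V_min) × 2^12 / range⌋
     = ⌊(0.797642 − (0)) × 4096 / 1.4⌋ = ⌊0.797642 × 4096/1.4⌋
     = ⌊2333.673⌋ = 2333.

2333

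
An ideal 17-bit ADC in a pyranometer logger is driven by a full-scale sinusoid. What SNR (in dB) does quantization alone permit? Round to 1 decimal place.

104.1 dB

6.02(17) + 1.76 = 102.34 + 1.76 = 104.10 dB.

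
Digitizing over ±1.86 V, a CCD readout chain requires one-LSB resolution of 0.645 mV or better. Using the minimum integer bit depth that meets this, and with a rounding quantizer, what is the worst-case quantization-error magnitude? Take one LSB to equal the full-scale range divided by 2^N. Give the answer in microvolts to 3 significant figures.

Full-scale range = 1.86 V − (-1.86 V) = 3.72 V.
Required number of levels: 3.72/0.645 mV = 5767.4; smallest N with 2^N ≥ that is 13.
Step size = 3.72/8192 V = 454.10 µV.
Max error for round-to-nearest is LSB/2 = 227 µV.

227 µV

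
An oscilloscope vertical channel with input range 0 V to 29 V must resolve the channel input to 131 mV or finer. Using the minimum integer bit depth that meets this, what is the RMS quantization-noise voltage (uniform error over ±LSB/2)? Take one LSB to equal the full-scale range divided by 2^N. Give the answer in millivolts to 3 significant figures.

32.7 mV

V_FS = 29 V.
Required number of levels: 29/131 mV = 221.37; smallest N with 2^N ≥ that is 8.
LSB = 29 V ÷ 2^8 = 29/256 V = 113.28 mV.
RMS noise = LSB/√12 = 32.7 mV.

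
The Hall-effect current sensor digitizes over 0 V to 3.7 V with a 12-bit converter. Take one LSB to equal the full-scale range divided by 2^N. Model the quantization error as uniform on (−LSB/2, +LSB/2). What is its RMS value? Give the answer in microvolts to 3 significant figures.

261 µV

Span = 3.7 V.
LSB = 3.7 V ÷ 2^12 = 3.7/4096 V = 0.90332 mV.
For a uniform distribution on [−LSB/2, +LSB/2], V_rms = LSB/√12 = 0.90332 mV/3.4641 = 261 µV.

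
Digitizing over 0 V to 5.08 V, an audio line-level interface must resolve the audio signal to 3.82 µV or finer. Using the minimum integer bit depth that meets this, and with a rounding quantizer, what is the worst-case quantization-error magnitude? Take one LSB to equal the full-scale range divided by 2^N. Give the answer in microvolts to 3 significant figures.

1.21 µV

Range is 5.08 V.
Need 2^N ≥ 5.08 V / 3.82 µV = 1.330e6 → N_min = 21.
LSB = 5.08 V / 2^21 = 2.4223 µV.
|e|_max = LSB/2 = 1.21 µV.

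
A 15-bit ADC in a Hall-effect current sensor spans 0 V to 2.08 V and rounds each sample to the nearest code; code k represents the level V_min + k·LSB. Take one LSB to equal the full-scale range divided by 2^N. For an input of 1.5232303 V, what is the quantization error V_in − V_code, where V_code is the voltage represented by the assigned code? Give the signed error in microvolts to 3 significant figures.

V_FS = 2.08 V. LSB = 2.08 V / 2^15 ≈ 63.48 µV.
Position in LSBs: (1.5232303 − (0)) × 32768/2.08 = 23996.7358; rounding gives k = 23997.
Reconstructed level: 0 + 23997 × 2.08/32768 V = 1.5232470703 V.
e = 1.5232303 − (1.5232470703) = −16.8 µV.

−16.8 µV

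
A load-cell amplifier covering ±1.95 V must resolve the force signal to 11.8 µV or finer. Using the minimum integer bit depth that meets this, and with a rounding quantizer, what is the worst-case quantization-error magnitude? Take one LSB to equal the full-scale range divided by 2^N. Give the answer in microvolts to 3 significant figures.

3.72 µV

Span: 1.95 V − (-1.95 V) = 3.9 V.
Levels needed ≥ 3.9/11.8 µV = 330500. 2^19 = 524288 suffices, so N_min = 19.
One LSB is 3.9 V / 524288 = 7.4387 µV.
Half an LSB is 3.72 µV.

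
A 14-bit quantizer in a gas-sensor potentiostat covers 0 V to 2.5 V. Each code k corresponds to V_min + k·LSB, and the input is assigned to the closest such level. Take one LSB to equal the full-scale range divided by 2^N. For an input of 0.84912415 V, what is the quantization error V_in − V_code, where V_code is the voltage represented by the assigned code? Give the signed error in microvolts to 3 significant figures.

−27.5 µV

Span = 2.5 V. LSB = 2.5 V / 2^14 ≈ 152.6 µV.
(V_in − V_min)/LSB = (0.84912415 − (0)) × 16384/2.5 = 5564.8200 → nearest code k = 5565.
V_code = 0 + (5565/16384) × 2.5 = 0.84915161133 V.
e = 0.84912415 − (0.84915161133) = −27.5 µV.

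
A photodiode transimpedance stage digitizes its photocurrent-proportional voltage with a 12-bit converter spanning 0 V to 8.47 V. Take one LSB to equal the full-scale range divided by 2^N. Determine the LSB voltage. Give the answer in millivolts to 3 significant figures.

2.07 mV

Span = 8.47 V.
There are 2^12 = 4096 steps.
One LSB is 8.47 V / 4096 = 2.07 mV.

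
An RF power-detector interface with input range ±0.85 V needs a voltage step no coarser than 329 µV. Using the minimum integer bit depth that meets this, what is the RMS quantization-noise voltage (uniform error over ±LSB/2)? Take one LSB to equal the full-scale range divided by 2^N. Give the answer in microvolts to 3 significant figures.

The full-scale span is 0.85 − (-0.85) = 1.7 V.
Required number of levels: 1.7/329 µV = 5167.2; smallest N with 2^N ≥ that is 13.
Step size = 1.7/8192 V = 207.52 µV.
V_rms = LSB/√12 = 59.9 µV.

59.9 µV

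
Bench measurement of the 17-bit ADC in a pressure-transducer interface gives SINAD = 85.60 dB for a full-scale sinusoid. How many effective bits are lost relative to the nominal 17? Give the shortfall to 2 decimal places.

N_eff = (85.60 − 1.76)/6.02 = 13.9269 bits.
Lost resolution: 17 − 13.9269 = 3.0731 bits.

3.07 bits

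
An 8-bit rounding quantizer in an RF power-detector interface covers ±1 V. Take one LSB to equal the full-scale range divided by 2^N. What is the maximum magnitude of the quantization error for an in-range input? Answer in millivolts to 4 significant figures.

Span: 1 V − (-1 V) = 2 V.
LSB = 2 V ÷ 2^8 = 2/256 V = 7.81250 mV.
|e|_max = LSB/2 = 3.906 mV.

3.906 mV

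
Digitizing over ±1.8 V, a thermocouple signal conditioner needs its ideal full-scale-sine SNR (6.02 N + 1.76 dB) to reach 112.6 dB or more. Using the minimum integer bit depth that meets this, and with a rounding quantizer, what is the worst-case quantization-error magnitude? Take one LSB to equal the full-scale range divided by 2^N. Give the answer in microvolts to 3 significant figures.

Full-scale range = 1.8 V − (-1.8 V) = 3.6 V.
N ≥ (112.6 − 1.76)/6.02 = 18.412 → N_min = 19.
One LSB is 3.6 V / 524288 = 6.8665 µV.
Half an LSB is 3.43 µV.

3.43 µV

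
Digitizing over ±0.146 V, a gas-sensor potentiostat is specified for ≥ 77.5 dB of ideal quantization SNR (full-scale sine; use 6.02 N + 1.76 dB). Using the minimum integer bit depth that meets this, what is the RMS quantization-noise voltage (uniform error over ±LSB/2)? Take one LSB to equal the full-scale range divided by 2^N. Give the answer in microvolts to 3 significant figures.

10.3 µV

The full-scale span is 0.146 − (-0.146) = 0.292 V.
N ≥ (77.5 − 1.76)/6.02 = 12.581 → N_min = 13.
LSB = 0.292 V ÷ 2^13 = 0.292/8192 V = 35.645 µV.
V_rms = LSB/√12 = 10.3 µV.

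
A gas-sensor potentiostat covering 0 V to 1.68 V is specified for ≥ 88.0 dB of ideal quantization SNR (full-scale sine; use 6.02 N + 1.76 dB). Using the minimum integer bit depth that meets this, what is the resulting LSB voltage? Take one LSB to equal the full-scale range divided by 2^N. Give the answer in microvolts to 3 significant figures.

51.3 µV

V_FS = 1.68 V.
N ≥ (88.0 − 1.76)/6.02 = 14.326 → N_min = 15.
LSB = 1.68 V ÷ 2^15 = 1.68/32768 V = 51.3 µV.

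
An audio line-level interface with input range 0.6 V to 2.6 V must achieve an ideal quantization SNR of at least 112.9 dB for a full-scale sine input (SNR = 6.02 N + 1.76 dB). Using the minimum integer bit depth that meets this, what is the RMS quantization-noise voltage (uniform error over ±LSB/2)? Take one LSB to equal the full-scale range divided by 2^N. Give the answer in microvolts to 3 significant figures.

1.10 µV

Range = 2.6 − (0.6) = 2 V.
6.02 N + 1.76 ≥ 112.9 gives N ≥ 18.462, so the minimum integer is 19.
LSB = 2 V ÷ 2^19 = 2/524288 V = 3.8147 µV.
σ_q = LSB/√12 = 3.8147 µV/3.4641 = 1.10 µV.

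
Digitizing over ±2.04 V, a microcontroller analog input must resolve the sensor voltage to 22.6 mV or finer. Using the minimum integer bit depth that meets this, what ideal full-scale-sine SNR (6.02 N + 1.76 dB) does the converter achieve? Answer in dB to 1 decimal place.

Full-scale range = 2.04 V − (-2.04 V) = 4.08 V.
Required number of levels: 4.08/22.6 mV = 180.53; smallest N with 2^N ≥ that is 8.
SNR = 6.02 × 8 + 1.76 = 49.92 dB.

49.9 dB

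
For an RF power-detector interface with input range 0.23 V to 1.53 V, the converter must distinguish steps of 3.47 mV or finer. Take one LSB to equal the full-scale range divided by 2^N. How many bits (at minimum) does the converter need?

Span: 1.53 V − (0.23 V) = 1.3 V.
Levels needed ≥ 1.3/3.47 mV = 374.6. 2^9 = 512 suffices, so N_min = 9.

9 bits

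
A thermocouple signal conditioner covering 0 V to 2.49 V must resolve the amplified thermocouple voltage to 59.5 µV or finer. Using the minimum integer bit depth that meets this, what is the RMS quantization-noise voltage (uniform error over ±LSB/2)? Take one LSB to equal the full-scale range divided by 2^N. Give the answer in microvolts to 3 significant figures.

Full-scale range = 2.49 V.
Levels needed ≥ 2.49/59.5 µV = 41850. 2^16 = 65536 suffices, so N_min = 16.
LSB = 2.49 V / 2^16 = 37.994 µV.
σ_q = LSB/√12 = 37.994 µV/3.4641 = 11.0 µV.

11.0 µV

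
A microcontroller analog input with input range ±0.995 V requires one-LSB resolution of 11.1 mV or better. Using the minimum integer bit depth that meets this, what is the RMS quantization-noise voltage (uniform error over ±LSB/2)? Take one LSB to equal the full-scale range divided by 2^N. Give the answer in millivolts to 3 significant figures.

Range = 0.995 − (-0.995) = 1.99 V.
Required number of levels: 1.99/11.1 mV = 179.28; smallest N with 2^N ≥ that is 8.
Step size = 1.99/256 V = 7.7734 mV.
σ_q = LSB/√12 = 7.7734 mV/3.4641 = 2.24 mV.

2.24 mV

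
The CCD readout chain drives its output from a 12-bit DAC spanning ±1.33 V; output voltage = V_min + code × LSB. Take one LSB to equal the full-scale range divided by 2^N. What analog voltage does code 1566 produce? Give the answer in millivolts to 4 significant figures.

-313.0 mV

Span: 1.33 V − (-1.33 V) = 2.66 V. LSB = 2.66 V / 2^12.
V_out = -1.33 + 1566 × (2.66/4096) V
      = -1.33 + 1.01698 = -0.313018 V.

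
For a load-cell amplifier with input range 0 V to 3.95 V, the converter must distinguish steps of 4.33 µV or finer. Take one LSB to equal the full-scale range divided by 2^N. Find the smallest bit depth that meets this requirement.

20 bits

Span = 3.95 V.
Levels needed ≥ 3.95/4.33 µV = 912200. 2^20 = 1048576 suffices, so N_min = 20.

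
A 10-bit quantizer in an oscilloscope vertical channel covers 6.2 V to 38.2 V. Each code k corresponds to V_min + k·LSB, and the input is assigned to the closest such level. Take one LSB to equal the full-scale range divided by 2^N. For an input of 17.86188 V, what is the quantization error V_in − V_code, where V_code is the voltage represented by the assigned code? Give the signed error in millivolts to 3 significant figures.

+5.63 mV

Range = 38.2 − (6.2) = 32 V. LSB = 32 V / 2^10 ≈ 31.25 mV.
Position in LSBs: (17.86188 − (6.2)) × 1024/32 = 373.1802; rounding gives k = 373.
Reconstructed level: 6.2 + 373 × 32/1024 V = 17.85625000 V.
V_in − V_code = 17.86188 − (17.85625000) = +5.63 mV.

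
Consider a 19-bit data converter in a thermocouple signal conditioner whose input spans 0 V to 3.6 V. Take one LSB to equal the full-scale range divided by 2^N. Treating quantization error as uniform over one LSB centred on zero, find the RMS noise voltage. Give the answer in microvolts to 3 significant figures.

1.98 µV

Full-scale range = 3.6 V.
LSB = 3.6 V ÷ 2^19 = 3.6/524288 V = 6.8665 µV.
V_rms = LSB/√12 = 6.8665 µV / √12 = 1.98 µV.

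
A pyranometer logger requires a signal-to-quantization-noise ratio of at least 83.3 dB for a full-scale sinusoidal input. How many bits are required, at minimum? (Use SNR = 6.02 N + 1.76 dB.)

14 bits

6.02 N + 1.76 ≥ 83.3 gives N ≥ 13.545, so the minimum integer is 14.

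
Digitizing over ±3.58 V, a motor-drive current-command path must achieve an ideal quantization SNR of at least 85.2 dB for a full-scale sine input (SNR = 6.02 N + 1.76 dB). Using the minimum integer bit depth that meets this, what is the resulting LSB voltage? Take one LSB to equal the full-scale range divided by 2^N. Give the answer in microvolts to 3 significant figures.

437 µV

Range = 3.58 − (-3.58) = 7.16 V.
Solving 6.02 N ≥ 85.2 − 1.76: N ≥ 13.860. Round up → N = 14.
Step size = 7.16/16384 V = 437 µV.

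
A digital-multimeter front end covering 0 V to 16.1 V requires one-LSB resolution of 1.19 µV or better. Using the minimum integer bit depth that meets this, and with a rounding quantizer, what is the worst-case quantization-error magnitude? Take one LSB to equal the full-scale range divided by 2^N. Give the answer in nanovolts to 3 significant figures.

480 nV

Full-scale range = 16.1 V.
16.1 V / 1.19 µV = 1.353e7. Since 2^23 = 8388608 and 2^24 = 16777216, N = 24.
LSB = 16.1 V ÷ 2^24 = 16.1/16777216 V = 0.95963 µV.
Half an LSB is 480 nV.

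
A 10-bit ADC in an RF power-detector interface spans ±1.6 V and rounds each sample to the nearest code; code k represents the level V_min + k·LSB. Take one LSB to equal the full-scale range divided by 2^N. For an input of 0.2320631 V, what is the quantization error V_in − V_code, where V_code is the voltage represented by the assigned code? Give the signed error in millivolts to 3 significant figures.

+0.813 mV

Range = 1.6 − (-1.6) = 3.2 V. LSB = 3.2 V / 2^10 ≈ 3.125 mV.
Position in LSBs: (0.2320631 − (-1.6)) × 1024/3.2 = 586.2602; rounding gives k = 586.
V_code = -1.6 + (586/1024) × 3.2 = 0.2312500000 V.
e = 0.2320631 − (0.2312500000) = +0.813 mV.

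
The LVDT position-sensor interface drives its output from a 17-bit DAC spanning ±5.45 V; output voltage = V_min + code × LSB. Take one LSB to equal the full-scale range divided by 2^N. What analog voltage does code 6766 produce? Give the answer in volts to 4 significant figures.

-4.887 V

The full-scale span is 5.45 − (-5.45) = 10.9 V. LSB = 10.9 V / 2^17.
V_out = V_min + code × LSB = -5.45 V + 6766 × 10.9 V / 131072
      = -5.45 V + 0.562663 V = -4.88734 V.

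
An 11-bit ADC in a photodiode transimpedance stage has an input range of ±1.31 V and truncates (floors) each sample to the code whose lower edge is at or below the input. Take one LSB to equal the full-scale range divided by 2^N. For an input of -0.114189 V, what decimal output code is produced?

934

Full-scale range = 1.31 V − (-1.31 V) = 2.62 V. LSB = 2.62 V / 2^11 ≈ 1.279 mV.
V_in − V_min = -0.114189 − (-1.31) = 1.195811 V.
Divide by LSB: 1.195811 × 2048/2.62 = 934.7408.
Truncating gives code 934.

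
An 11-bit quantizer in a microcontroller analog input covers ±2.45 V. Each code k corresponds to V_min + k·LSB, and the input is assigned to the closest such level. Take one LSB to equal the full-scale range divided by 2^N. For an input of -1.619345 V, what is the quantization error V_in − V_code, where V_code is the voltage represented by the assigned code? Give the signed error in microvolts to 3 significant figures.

Range = 2.45 − (-2.45) = 4.9 V. LSB = 4.9 V / 2^11 ≈ 2.393 mV.
(V_in − V_min)/LSB = (-1.619345 − (-2.45)) × 2048/4.9 = 347.1799 → nearest code k = 347.
V_code = -2.45 + (347/2048) × 4.9 = -1.619775391 V.
Error = V_in − V_code = -1.619345 − (-1.619775391) = +430 µV.

+430 µV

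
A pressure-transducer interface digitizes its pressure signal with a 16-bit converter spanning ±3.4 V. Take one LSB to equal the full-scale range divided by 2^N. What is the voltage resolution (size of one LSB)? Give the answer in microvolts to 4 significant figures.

Range = 3.4 − (-3.4) = 6.8 V.
2^16 = 65536 levels.
One LSB is 6.8 V / 65536 = 103.8 µV.

103.8 µV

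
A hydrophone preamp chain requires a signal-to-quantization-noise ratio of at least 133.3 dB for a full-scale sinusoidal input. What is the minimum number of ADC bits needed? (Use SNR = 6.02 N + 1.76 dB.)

N ≥ (133.3 − 1.76)/6.02 = 21.850 → N_min = 22.

22 bits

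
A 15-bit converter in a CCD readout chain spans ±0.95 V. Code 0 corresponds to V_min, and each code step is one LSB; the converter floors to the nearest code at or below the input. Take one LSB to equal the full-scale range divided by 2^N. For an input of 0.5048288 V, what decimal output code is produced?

Full-scale range = 0.95 V − (-0.95 V) = 1.9 V. LSB = 1.9 V / 2^15 ≈ 57.98 µV.
code = ⌊(V_in − V_min)/LSB⌋ = ⌊(V_in − V_min) × 2^15 / range⌋
     = ⌊(0.5048288 − (-0.95)) × 32768 / 1.9⌋ = ⌊1.4548288 × 32768/1.9⌋
     = ⌊25090.437⌋ = 25090.

25090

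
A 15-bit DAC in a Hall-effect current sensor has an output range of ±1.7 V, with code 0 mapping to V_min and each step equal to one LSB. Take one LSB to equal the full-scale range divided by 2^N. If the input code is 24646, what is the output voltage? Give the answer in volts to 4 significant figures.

Range = 1.7 − (-1.7) = 3.4 V. LSB = 3.4 V / 2^15.
Output = V_min + (24646/32768) × range = -1.7 + 0.752136 × 3.4 V
      = -1.7 V + 2.55726 V = 0.857263 V.

0.8573 V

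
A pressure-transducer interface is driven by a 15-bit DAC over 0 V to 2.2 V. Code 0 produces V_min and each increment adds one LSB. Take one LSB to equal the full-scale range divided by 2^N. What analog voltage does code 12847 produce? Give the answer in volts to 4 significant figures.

0.8625 V

Range is 2.2 V. LSB = 2.2 V / 2^15.
Output = V_min + (12847/32768) × range = 0 + 0.392059 × 2.2 V
      = 0 V + 0.862531 V = 0.862531 V.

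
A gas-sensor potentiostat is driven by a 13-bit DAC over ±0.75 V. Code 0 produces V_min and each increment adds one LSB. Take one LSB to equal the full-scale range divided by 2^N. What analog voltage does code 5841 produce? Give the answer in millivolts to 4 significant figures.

319.5 mV

The full-scale span is 0.75 − (-0.75) = 1.5 V. LSB = 1.5 V / 2^13.
Output = V_min + (5841/8192) × range = -0.75 + 0.713013 × 1.5 V
      = -0.75 V + 1.06952 V = 0.319519 V.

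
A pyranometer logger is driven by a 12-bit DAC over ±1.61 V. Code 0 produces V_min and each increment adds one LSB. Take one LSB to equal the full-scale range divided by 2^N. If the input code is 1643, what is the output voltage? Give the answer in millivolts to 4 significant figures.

-318.4 mV

Span: 1.61 V − (-1.61 V) = 3.22 V. LSB = 3.22 V / 2^12.
V_out = -1.61 + 1643 × (3.22/4096) V
      = -1.61 + 1.29162 = -0.318384 V.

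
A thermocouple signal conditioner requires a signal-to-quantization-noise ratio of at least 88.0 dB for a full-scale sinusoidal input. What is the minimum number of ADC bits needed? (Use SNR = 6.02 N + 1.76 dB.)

6.02 N + 1.76 ≥ 88.0 gives N ≥ 14.326, so the minimum integer is 15.

15 bits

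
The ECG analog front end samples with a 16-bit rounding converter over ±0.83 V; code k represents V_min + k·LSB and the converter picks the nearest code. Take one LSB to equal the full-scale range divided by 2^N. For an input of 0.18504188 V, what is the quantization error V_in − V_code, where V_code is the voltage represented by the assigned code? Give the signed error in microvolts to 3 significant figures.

The full-scale span is 0.83 − (-0.83) = 1.66 V. LSB = 1.66 V / 2^16 ≈ 25.33 µV.
(0.18504188 − (-0.83)) / LSB = 1.01504188 × 65536/1.66 = 40073.3642. Nearest integer: k = 40073.
V_code = -0.83 + (40073/65536) × 1.66 = 0.18503265381 V.
Error = V_in − V_code = 0.18504188 − (0.18503265381) = +9.23 µV.

+9.23 µV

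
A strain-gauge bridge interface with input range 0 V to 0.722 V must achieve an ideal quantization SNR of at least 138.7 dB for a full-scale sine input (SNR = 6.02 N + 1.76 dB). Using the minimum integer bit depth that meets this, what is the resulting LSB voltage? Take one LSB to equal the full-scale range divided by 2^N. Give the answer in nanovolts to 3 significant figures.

86.1 nV

Span = 0.722 V.
6.02 N + 1.76 ≥ 138.7 gives N ≥ 22.748, so the minimum integer is 23.
Step size = 0.722/8388608 V = 86.1 nV.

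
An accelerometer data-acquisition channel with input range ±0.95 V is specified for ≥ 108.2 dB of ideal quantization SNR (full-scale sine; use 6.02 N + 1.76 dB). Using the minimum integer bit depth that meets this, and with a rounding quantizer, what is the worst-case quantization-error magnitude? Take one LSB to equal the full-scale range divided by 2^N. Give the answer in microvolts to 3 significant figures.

3.62 µV

The full-scale span is 0.95 − (-0.95) = 1.9 V.
6.02 N + 1.76 ≥ 108.2 gives N ≥ 17.681, so the minimum integer is 18.
Step size = 1.9/262144 V = 7.2479 µV.
Half an LSB is 3.62 µV.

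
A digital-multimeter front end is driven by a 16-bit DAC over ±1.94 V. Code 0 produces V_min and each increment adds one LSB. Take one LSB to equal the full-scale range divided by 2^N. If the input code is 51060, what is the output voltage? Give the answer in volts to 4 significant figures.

1.083 V

Full-scale range = 1.94 V − (-1.94 V) = 3.88 V. LSB = 3.88 V / 2^16.
V_out = V_min + code × LSB = -1.94 V + 51060 × 3.88 V / 65536
      = -1.94 + 3.02296 = 1.08296 V.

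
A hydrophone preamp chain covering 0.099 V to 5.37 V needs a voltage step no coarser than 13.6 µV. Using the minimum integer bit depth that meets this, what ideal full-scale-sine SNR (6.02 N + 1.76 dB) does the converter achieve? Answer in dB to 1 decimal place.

Range = 5.37 − (0.099) = 5.271 V.
5.271 V / 13.6 µV = 387600. Since 2^18 = 262144 and 2^19 = 524288, N = 19.
6.02(19) + 1.76 = 116.14 dB.

116.1 dB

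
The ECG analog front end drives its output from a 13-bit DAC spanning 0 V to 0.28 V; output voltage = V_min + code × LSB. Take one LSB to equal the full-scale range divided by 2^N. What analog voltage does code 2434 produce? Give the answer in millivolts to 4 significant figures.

83.19 mV

V_FS = 0.28 V. LSB = 0.28 V / 2^13.
Output = V_min + (2434/8192) × range = 0 + 0.297119 × 0.28 V
      = 0 + 0.0831934 = 0.0831934 V.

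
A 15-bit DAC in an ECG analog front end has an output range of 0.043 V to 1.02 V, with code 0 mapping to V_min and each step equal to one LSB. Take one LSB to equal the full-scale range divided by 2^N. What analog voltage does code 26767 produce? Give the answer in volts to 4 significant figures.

Span: 1.02 V − (0.043 V) = 0.977 V. LSB = 0.977 V / 2^15.
V_out = V_min + code × LSB = 0.043 V + 26767 × 0.977 V / 32768
      = 0.043 V + 0.798076 V = 0.841076 V.

0.8411 V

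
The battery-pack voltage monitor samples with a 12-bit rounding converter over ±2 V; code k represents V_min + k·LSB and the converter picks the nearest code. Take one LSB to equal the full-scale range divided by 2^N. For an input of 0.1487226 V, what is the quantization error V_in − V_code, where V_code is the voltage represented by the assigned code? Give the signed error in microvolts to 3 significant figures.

+285 µV

Span: 2 V − (-2 V) = 4 V. LSB = 4 V / 2^12 ≈ 0.9766 mV.
(V_in − V_min)/LSB = (0.1487226 − (-2)) × 4096/4 = 2200.2919 → nearest code k = 2200.
V_code = -2 + (2200/4096) × 4 = 0.1484375000 V.
Error = V_in − V_code = 0.1487226 − (0.1484375000) = +285 µV.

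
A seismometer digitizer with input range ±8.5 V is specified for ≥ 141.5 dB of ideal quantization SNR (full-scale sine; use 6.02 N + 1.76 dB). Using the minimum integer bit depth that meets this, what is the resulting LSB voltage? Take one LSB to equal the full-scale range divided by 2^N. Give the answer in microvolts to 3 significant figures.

1.01 µV

Full-scale range = 8.5 V − (-8.5 V) = 17 V.
N ≥ (141.5 − 1.76)/6.02 = 23.213 → N_min = 24.
Step size = 17/16777216 V = 1.01 µV.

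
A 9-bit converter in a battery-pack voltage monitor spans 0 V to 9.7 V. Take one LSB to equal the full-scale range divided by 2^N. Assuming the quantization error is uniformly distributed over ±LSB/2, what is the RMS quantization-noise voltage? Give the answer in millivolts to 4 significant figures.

5.469 mV

Span = 9.7 V.
Step size = 9.7/512 V = 18.9453 mV.
σ_q = LSB/√12 = 18.9453 mV/3.4641 = 5.469 mV.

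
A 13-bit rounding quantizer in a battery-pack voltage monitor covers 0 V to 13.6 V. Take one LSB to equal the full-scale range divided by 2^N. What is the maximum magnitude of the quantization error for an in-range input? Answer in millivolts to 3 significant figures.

V_FS = 13.6 V.
LSB = 13.6 V / 2^13 = 1.6602 mV.
|e|_max = LSB/2 = 0.830 mV.

0.830 mV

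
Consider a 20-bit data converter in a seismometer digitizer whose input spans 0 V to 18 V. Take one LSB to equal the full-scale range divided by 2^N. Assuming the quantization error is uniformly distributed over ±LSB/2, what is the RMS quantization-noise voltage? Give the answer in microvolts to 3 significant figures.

V_FS = 18 V.
LSB = 18 V ÷ 2^20 = 18/1048576 V = 17.166 µV.
RMS of a uniform error over width LSB is LSB/√12 = 4.96 µV.

4.96 µV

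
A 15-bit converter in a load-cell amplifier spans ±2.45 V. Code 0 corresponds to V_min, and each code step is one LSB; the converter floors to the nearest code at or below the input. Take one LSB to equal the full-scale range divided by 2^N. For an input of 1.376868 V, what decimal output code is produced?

Range = 2.45 − (-2.45) = 4.9 V. LSB = 4.9 V / 2^15 ≈ 149.5 µV.
code = ⌊(V_in − V_min)/LSB⌋ = ⌊(V_in − V_min) × 2^15 / range⌋
     = ⌊(1.376868 − (-2.45)) × 32768 / 4.9⌋ = ⌊3.826868 × 32768/4.9⌋
     = ⌊25591.594⌋ = 25591.

25591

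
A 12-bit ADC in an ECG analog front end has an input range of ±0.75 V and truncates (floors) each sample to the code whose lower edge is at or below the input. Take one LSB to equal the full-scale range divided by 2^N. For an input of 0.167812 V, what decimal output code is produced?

Range = 0.75 − (-0.75) = 1.5 V. LSB = 1.5 V / 2^12 ≈ 366.2 µV.
(V_in − V_min) × 2^12/range = (0.167812 − (-0.75)) × 4096/1.5 = 2506.239.
Floor → code = 2506.

2506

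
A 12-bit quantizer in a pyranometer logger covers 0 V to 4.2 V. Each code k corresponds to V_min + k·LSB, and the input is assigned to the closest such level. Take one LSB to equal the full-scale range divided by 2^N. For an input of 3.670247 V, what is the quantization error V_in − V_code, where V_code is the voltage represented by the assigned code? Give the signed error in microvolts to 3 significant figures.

+374 µV

V_FS = 4.2 V. LSB = 4.2 V / 2^12 ≈ 1.025 mV.
Position in LSBs: (3.670247 − (0)) × 4096/4.2 = 3579.3647; rounding gives k = 3579.
V_code = V_min + k × range/2^12 = 0 + 3579 × 4.2/4096 = 3.669873047 V.
e = 3.670247 − (3.669873047) = +374 µV.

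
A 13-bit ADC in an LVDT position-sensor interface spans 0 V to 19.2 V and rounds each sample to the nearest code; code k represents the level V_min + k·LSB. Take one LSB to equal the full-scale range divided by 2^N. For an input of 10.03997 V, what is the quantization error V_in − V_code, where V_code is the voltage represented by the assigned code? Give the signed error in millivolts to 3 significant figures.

−0.655 mV

V_FS = 19.2 V. LSB = 19.2 V / 2^13 ≈ 2.344 mV.
Position in LSBs: (10.03997 − (0)) × 8192/19.2 = 4283.7205; rounding gives k = 4284.
V_code = 0 + (4284/8192) × 19.2 = 10.04062500 V.
e = 10.03997 − (10.04062500) = −0.655 mV.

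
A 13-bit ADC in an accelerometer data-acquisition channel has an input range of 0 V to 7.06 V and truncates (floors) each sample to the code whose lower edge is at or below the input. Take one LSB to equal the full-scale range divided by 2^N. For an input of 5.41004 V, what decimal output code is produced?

V_FS = 7.06 V. LSB = 7.06 V / 2^13 ≈ 0.8618 mV.
V_in − V_min = 5.41004 − (0) = 5.41004 V.
Divide by LSB: 5.41004 × 8192/7.06 = 6277.4855.
Truncating gives code 6277.

6277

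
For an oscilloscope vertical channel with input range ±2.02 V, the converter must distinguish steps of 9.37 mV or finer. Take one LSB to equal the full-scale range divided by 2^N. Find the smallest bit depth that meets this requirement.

9 bits

The full-scale span is 2.02 − (-2.02) = 4.04 V.
Required number of levels: 4.04/9.37 mV = 431.16; smallest N with 2^N ≥ that is 9.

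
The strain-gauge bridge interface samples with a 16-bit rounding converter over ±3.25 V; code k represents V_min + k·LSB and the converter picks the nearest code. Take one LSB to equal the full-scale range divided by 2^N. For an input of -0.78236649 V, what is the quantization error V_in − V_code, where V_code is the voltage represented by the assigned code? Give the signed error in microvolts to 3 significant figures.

−17.9 µV

Full-scale range = 3.25 V − (-3.25 V) = 6.5 V. LSB = 6.5 V / 2^16 ≈ 99.18 µV.
(-0.78236649 − (-3.25)) / LSB = 2.46763351 × 65536/6.5 = 24879.8200. Nearest integer: k = 24880.
Reconstructed level: -3.25 + 24880 × 6.5/65536 V = -0.78234863281 V.
Error = V_in − V_code = -0.78236649 − (-0.78234863281) = −17.9 µV.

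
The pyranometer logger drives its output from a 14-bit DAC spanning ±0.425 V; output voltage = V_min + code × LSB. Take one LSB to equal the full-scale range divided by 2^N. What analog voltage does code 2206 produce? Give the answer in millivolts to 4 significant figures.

The full-scale span is 0.425 − (-0.425) = 0.85 V. LSB = 0.85 V / 2^14.
V_out = V_min + code × LSB = -0.425 V + 2206 × 0.85 V / 16384
      = -0.425 V + 0.114447 V = -0.310553 V.

-310.6 mV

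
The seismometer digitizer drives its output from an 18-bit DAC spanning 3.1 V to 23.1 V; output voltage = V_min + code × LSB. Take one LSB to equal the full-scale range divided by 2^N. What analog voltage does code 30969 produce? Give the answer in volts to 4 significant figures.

5.463 V

The full-scale span is 23.1 − (3.1) = 20 V. LSB = 20 V / 2^18.
V_out = V_min + code × LSB = 3.1 V + 30969 × 20 V / 262144
      = 3.1 + 2.36275 = 5.46275 V.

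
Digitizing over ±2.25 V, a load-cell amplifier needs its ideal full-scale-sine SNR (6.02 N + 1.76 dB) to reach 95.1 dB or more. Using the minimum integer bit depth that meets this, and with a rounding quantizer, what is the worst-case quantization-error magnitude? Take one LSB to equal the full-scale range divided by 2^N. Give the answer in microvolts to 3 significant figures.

Full-scale range = 2.25 V − (-2.25 V) = 4.5 V.
6.02 N + 1.76 ≥ 95.1 gives N ≥ 15.505, so the minimum integer is 16.
LSB = 4.5 V ÷ 2^16 = 4.5/65536 V = 68.665 µV.
|e|_max = LSB/2 = 34.3 µV.

34.3 µV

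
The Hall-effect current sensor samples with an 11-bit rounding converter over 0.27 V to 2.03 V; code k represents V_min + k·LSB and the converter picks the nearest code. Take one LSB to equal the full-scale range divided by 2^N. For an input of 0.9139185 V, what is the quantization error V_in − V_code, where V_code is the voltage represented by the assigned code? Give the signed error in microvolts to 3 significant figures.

The full-scale span is 2.03 − (0.27) = 1.76 V. LSB = 1.76 V / 2^11 ≈ 0.8594 mV.
(0.9139185 − (0.27)) / LSB = 0.6439185 × 2048/1.76 = 749.2870. Nearest integer: k = 749.
Reconstructed level: 0.27 + 749 × 1.76/2048 V = 0.9136718750 V.
V_in − V_code = 0.9139185 − (0.9136718750) = +247 µV.

+247 µV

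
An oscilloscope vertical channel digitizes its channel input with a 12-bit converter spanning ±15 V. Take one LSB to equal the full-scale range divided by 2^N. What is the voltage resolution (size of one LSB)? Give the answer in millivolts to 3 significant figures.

7.32 mV

Span: 15 V − (-15 V) = 30 V.
There are 2^12 = 4096 steps.
One LSB is 30 V / 4096 = 7.32 mV.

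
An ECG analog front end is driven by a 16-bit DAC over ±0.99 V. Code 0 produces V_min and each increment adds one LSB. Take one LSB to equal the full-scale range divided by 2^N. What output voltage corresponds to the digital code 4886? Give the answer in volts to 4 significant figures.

Range = 0.99 − (-0.99) = 1.98 V. LSB = 1.98 V / 2^16.
V_out = -0.99 + 4886 × (1.98/65536) V
      = -0.99 + 0.147618 = -0.842382 V.

-0.8424 V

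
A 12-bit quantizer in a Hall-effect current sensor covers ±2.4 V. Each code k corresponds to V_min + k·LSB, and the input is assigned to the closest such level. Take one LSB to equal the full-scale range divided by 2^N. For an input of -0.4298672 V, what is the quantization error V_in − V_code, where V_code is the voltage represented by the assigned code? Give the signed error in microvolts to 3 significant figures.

Span: 2.4 V − (-2.4 V) = 4.8 V. LSB = 4.8 V / 2^12 ≈ 1.172 mV.
Position in LSBs: (-0.4298672 − (-2.4)) × 4096/4.8 = 1681.1800; rounding gives k = 1681.
V_code = V_min + k × range/2^12 = -2.4 + 1681 × 4.8/4096 = -0.4300781250 V.
e = -0.4298672 − (-0.4300781250) = +211 µV.

+211 µV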